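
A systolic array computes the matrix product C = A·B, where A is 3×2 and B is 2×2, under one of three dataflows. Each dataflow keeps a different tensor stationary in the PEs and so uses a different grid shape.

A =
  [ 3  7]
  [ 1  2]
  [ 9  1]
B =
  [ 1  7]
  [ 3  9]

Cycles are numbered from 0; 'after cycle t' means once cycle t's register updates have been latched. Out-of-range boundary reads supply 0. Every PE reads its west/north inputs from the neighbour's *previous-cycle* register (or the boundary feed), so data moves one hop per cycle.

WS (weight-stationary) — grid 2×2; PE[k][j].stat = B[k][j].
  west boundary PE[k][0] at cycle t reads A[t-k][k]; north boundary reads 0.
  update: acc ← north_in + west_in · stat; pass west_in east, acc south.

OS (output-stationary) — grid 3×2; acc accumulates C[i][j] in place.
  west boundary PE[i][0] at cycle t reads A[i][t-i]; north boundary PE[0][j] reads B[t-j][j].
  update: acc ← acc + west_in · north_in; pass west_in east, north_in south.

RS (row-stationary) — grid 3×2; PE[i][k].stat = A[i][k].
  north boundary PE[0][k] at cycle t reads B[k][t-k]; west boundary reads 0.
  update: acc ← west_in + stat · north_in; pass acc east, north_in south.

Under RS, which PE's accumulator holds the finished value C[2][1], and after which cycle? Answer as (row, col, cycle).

RS — PE[2][1] is where C[2][1] collects:
  @0  [2,1]  acc 0  |  →0  ↓0
  @1  [2,1]  acc 0  |  →0  ↓0
  @2  [2,1]  acc 0  |  →0  ↓0
  @3  [2,1]  acc 12  |  →12  ↓3
  @4  [2,1]  acc 72  |  →72  ↓9

(row, col, cycle) = (2, 1, 4)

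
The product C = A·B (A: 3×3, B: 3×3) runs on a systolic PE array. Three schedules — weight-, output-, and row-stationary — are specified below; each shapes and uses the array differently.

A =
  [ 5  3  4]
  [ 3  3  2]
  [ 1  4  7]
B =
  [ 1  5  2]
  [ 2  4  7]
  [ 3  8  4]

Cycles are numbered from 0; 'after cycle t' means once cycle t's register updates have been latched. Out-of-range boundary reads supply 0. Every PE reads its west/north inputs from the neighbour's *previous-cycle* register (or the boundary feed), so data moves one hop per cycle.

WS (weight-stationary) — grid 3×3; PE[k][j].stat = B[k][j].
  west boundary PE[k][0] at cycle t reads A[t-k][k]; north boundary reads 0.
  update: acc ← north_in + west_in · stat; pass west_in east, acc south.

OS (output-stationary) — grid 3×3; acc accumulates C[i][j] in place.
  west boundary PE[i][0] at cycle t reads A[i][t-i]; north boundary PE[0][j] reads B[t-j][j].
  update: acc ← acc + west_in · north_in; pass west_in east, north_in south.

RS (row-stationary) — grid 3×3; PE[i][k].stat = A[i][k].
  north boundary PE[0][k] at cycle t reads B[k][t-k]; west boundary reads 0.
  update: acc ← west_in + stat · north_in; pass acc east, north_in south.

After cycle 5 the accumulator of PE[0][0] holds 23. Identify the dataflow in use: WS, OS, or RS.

Under WS (3×3), PE[0][0]:
  c0 r0c0: 5 / 5 / 5
  c1 r0c0: 3 / 3 / 3
  c2 r0c0: 1 / 1 / 1
  c3 r0c0: 0 / 0 / 0
  c4 r0c0: 0 / 0 / 0
  c5 r0c0: 0 / 0 / 0
Under OS (3×3), PE[0][0]:
  c0 r0c0: 5 / 5 / 1
  c1 r0c0: 11 / 3 / 2
  c2 r0c0: 23 / 4 / 3
  c3 r0c0: 23 / 0 / 0
  c4 r0c0: 23 / 0 / 0
  c5 r0c0: 23 / 0 / 0
Under RS (3×3), PE[0][0]:
  c0 r0c0: 5 / 5 / 1
  c1 r0c0: 25 / 25 / 5
  c2 r0c0: 10 / 10 / 2
  c3 r0c0: 0 / 0 / 0
  c4 r0c0: 0 / 0 / 0
  c5 r0c0: 0 / 0 / 0

dataflow = OS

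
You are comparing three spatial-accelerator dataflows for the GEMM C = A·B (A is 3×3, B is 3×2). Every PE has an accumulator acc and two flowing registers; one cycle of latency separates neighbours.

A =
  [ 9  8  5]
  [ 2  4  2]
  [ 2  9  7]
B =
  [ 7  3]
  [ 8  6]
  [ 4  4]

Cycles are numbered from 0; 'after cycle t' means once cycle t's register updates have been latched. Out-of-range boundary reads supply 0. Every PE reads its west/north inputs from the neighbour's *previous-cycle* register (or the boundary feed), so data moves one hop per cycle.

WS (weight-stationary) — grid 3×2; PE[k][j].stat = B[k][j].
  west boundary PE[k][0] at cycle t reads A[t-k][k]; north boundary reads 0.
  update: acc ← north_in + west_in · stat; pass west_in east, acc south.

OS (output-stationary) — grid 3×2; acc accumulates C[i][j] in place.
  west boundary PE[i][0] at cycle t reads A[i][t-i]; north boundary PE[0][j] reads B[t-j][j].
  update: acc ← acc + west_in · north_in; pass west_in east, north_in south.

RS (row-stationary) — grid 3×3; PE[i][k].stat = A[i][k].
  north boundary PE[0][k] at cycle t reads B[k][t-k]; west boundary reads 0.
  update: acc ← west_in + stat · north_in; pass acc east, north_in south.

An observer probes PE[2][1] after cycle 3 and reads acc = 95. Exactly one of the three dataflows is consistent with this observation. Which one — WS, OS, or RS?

Under WS (3×2), PE[2][1]:
  after 0 — PE[2][1] acc=0, pass-E 0, pass-S 0
  after 1 — PE[2][1] acc=0, pass-E 0, pass-S 0
  after 2 — PE[2][1] acc=0, pass-E 0, pass-S 0
  after 3 — PE[2][1] acc=95, pass-E 5, pass-S 95
Under OS (3×2), PE[2][1]:
  after 0 — PE[2][1] acc=0, pass-E 0, pass-S 0
  after 1 — PE[2][1] acc=0, pass-E 0, pass-S 0
  after 2 — PE[2][1] acc=0, pass-E 0, pass-S 0
  after 3 — PE[2][1] acc=6, pass-E 2, pass-S 3
Under RS (3×3), PE[2][1]:
  after 0 — PE[2][1] acc=0, pass-E 0, pass-S 0
  after 1 — PE[2][1] acc=0, pass-E 0, pass-S 0
  after 2 — PE[2][1] acc=0, pass-E 0, pass-S 0
  after 3 — PE[2][1] acc=86, pass-E 86, pass-S 8

dataflow = WS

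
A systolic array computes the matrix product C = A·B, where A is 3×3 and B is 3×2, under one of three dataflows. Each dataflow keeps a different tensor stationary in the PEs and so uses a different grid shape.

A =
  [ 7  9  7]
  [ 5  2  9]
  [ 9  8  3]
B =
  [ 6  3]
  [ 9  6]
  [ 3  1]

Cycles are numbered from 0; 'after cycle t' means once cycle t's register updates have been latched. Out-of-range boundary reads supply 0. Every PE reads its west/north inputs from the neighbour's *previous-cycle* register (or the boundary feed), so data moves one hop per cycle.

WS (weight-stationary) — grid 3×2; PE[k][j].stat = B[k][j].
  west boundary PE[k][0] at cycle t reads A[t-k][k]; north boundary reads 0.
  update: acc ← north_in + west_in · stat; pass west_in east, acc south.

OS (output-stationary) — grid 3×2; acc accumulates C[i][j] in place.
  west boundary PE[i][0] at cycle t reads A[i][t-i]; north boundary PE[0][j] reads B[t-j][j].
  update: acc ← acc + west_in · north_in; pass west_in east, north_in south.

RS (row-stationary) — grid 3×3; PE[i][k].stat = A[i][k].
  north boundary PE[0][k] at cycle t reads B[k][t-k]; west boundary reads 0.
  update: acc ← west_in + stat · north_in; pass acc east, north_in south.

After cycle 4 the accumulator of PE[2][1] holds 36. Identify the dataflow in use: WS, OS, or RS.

Under WS (3×2), PE[2][1]:
  cycle 0: PE[2][1] → acc 0, east 0, south 0
  cycle 1: PE[2][1] → acc 0, east 0, south 0
  cycle 2: PE[2][1] → acc 0, east 0, south 0
  cycle 3: PE[2][1] → acc 82, east 7, south 82
  cycle 4: PE[2][1] → acc 36, east 9, south 36
Under OS (3×2), PE[2][1]:
  cycle 0: PE[2][1] → acc 0, east 0, south 0
  cycle 1: PE[2][1] → acc 0, east 0, south 0
  cycle 2: PE[2][1] → acc 0, east 0, south 0
  cycle 3: PE[2][1] → acc 27, east 9, south 3
  cycle 4: PE[2][1] → acc 75, east 8, south 6
Under RS (3×3), PE[2][1]:
  cycle 0: PE[2][1] → acc 0, east 0, south 0
  cycle 1: PE[2][1] → acc 0, east 0, south 0
  cycle 2: PE[2][1] → acc 0, east 0, south 0
  cycle 3: PE[2][1] → acc 126, east 126, south 9
  cycle 4: PE[2][1] → acc 75, east 75, south 6

dataflow = WS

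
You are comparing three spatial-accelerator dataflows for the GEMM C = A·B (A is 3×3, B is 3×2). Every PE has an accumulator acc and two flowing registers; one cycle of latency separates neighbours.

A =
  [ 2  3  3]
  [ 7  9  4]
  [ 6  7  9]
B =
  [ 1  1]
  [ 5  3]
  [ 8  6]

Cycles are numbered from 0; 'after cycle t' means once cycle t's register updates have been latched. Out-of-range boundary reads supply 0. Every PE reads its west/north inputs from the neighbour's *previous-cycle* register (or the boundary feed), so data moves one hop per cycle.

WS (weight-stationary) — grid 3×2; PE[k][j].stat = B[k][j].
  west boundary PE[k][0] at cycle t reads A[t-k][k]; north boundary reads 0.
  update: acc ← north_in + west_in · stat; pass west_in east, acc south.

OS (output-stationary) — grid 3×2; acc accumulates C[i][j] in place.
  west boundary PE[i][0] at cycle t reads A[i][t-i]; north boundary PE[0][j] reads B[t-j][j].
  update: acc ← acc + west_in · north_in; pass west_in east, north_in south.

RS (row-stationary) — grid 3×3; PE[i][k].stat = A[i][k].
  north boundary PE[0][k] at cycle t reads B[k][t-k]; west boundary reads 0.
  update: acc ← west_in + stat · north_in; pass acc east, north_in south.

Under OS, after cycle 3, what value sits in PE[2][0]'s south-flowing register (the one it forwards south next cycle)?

OS 3×2: PE[2][0] cycle-by-cycle (with neighbour feeds):
  [0] (1,0) acc=0 (h:0 v:0)
  [0] (2,0) acc=0 (h:0 v:0)
  [1] (1,0) acc=7 (h:7 v:1)
  [1] (2,0) acc=0 (h:0 v:0)
  [2] (1,0) acc=52 (h:9 v:5)
  [2] (2,0) acc=6 (h:6 v:1)
  [3] (1,0) acc=84 (h:4 v:8)
  [3] (2,0) acc=41 (h:7 v:5)

register = 5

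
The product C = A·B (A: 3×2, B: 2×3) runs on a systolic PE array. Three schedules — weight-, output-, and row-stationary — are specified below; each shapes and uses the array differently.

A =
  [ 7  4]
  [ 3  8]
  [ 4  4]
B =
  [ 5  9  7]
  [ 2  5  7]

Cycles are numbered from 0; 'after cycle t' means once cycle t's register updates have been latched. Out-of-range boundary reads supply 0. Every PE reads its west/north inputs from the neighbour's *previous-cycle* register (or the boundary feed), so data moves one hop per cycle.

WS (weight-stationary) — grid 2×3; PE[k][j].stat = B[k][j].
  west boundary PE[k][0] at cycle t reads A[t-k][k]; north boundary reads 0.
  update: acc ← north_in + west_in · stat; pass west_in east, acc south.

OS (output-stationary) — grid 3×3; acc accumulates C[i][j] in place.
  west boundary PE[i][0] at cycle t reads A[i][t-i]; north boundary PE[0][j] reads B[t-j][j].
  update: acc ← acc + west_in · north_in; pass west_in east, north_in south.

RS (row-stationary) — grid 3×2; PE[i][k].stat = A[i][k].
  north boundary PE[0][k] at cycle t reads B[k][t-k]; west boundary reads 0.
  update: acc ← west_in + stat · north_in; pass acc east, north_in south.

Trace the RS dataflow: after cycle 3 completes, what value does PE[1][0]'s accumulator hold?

PE[1][0].acc = 21

RS on a 3×2 grid — tracing PE[1][0] and its feeders:
  after 0 — PE[0][0] acc=35, pass-E 35, pass-S 5
  after 0 — PE[1][0] acc=0, pass-E 0, pass-S 0
  after 1 — PE[0][0] acc=63, pass-E 63, pass-S 9
  after 1 — PE[1][0] acc=15, pass-E 15, pass-S 5
  after 2 — PE[0][0] acc=49, pass-E 49, pass-S 7
  after 2 — PE[1][0] acc=27, pass-E 27, pass-S 9
  after 3 — PE[0][0] acc=0, pass-E 0, pass-S 0
  after 3 — PE[1][0] acc=21, pass-E 21, pass-S 7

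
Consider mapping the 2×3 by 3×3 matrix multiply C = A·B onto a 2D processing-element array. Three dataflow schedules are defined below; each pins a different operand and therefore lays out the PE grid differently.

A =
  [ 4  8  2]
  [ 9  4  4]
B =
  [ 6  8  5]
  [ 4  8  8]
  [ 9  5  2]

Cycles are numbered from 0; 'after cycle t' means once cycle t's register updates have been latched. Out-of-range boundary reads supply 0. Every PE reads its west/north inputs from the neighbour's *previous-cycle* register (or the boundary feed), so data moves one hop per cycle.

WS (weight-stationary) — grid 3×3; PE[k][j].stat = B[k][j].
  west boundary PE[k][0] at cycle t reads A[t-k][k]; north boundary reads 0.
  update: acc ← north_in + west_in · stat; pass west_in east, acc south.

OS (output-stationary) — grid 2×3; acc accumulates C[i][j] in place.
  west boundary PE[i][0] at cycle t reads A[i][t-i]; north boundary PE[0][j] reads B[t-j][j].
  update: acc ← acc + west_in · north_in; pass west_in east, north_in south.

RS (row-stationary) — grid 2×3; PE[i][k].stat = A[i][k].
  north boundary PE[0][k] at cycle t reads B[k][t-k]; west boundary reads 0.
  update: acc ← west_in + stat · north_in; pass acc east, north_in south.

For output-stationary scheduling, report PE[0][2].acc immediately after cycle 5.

OS 2×3: PE[0][2] cycle-by-cycle (with neighbour feeds):
  step 0 · PE0,1: acc=0; fwd→0 fwd↓0
  step 0 · PE0,2: acc=0; fwd→0 fwd↓0
  step 1 · PE0,1: acc=32; fwd→4 fwd↓8
  step 1 · PE0,2: acc=0; fwd→0 fwd↓0
  step 2 · PE0,1: acc=96; fwd→8 fwd↓8
  step 2 · PE0,2: acc=20; fwd→4 fwd↓5
  step 3 · PE0,1: acc=106; fwd→2 fwd↓5
  step 3 · PE0,2: acc=84; fwd→8 fwd↓8
  step 4 · PE0,1: acc=106; fwd→0 fwd↓0
  step 4 · PE0,2: acc=88; fwd→2 fwd↓2
  step 5 · PE0,1: acc=106; fwd→0 fwd↓0
  step 5 · PE0,2: acc=88; fwd→0 fwd↓0

PE[0][2].acc = 88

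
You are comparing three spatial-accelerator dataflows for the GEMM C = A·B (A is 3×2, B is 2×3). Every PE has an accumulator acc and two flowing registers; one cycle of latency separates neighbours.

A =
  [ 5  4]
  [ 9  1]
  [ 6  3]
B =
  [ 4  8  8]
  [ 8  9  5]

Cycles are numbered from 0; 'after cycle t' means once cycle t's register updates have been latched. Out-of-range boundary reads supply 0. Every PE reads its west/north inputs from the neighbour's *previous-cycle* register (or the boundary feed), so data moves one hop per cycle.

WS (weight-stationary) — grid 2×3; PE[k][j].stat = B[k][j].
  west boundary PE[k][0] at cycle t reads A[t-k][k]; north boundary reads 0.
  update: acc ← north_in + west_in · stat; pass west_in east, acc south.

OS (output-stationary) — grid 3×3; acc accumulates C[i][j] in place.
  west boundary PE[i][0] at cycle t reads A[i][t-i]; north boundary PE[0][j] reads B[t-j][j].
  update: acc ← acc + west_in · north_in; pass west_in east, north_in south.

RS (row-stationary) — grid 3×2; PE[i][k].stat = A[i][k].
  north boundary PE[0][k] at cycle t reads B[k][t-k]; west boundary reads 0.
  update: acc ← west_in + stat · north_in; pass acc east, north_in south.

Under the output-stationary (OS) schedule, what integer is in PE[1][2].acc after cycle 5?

OS 3×3: PE[1][2] cycle-by-cycle (with neighbour feeds):
  after 0 — PE[0][2] acc=0, pass-E 0, pass-S 0
  after 0 — PE[1][1] acc=0, pass-E 0, pass-S 0
  after 0 — PE[1][2] acc=0, pass-E 0, pass-S 0
  after 1 — PE[0][2] acc=0, pass-E 0, pass-S 0
  after 1 — PE[1][1] acc=0, pass-E 0, pass-S 0
  after 1 — PE[1][2] acc=0, pass-E 0, pass-S 0
  after 2 — PE[0][2] acc=40, pass-E 5, pass-S 8
  after 2 — PE[1][1] acc=72, pass-E 9, pass-S 8
  after 2 — PE[1][2] acc=0, pass-E 0, pass-S 0
  after 3 — PE[0][2] acc=60, pass-E 4, pass-S 5
  after 3 — PE[1][1] acc=81, pass-E 1, pass-S 9
  after 3 — PE[1][2] acc=72, pass-E 9, pass-S 8
  after 4 — PE[0][2] acc=60, pass-E 0, pass-S 0
  after 4 — PE[1][1] acc=81, pass-E 0, pass-S 0
  after 4 — PE[1][2] acc=77, pass-E 1, pass-S 5
  after 5 — PE[0][2] acc=60, pass-E 0, pass-S 0
  after 5 — PE[1][1] acc=81, pass-E 0, pass-S 0
  after 5 — PE[1][2] acc=77, pass-E 0, pass-S 0

PE[1][2].acc = 77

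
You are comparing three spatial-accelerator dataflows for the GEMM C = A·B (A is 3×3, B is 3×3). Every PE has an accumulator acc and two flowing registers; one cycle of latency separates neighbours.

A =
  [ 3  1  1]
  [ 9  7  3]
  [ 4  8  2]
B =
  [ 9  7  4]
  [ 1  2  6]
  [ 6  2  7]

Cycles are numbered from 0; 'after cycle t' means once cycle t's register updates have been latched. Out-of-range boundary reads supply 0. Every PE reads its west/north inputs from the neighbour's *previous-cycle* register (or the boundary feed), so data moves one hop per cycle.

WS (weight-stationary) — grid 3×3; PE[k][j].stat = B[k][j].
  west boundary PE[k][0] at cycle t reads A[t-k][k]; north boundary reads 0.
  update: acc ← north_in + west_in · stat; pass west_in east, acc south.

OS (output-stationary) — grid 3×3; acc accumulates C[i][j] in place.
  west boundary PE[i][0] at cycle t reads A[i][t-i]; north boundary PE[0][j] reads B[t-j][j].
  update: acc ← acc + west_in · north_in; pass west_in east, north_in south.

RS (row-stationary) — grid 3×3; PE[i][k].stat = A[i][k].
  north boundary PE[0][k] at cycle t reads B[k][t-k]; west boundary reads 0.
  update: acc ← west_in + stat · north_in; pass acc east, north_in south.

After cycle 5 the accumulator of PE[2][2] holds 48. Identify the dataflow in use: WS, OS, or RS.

WS [3×3] PE[2][2] across cycles:
  after 0 — PE[2][2] acc=0, pass-E 0, pass-S 0
  after 1 — PE[2][2] acc=0, pass-E 0, pass-S 0
  after 2 — PE[2][2] acc=0, pass-E 0, pass-S 0
  after 3 — PE[2][2] acc=0, pass-E 0, pass-S 0
  after 4 — PE[2][2] acc=25, pass-E 1, pass-S 25
  after 5 — PE[2][2] acc=99, pass-E 3, pass-S 99
OS [3×3] PE[2][2] across cycles:
  after 0 — PE[2][2] acc=0, pass-E 0, pass-S 0
  after 1 — PE[2][2] acc=0, pass-E 0, pass-S 0
  after 2 — PE[2][2] acc=0, pass-E 0, pass-S 0
  after 3 — PE[2][2] acc=0, pass-E 0, pass-S 0
  after 4 — PE[2][2] acc=16, pass-E 4, pass-S 4
  after 5 — PE[2][2] acc=64, pass-E 8, pass-S 6
RS [3×3] PE[2][2] across cycles:
  after 0 — PE[2][2] acc=0, pass-E 0, pass-S 0
  after 1 — PE[2][2] acc=0, pass-E 0, pass-S 0
  after 2 — PE[2][2] acc=0, pass-E 0, pass-S 0
  after 3 — PE[2][2] acc=0, pass-E 0, pass-S 0
  after 4 — PE[2][2] acc=56, pass-E 56, pass-S 6
  after 5 — PE[2][2] acc=48, pass-E 48, pass-S 2

dataflow = RS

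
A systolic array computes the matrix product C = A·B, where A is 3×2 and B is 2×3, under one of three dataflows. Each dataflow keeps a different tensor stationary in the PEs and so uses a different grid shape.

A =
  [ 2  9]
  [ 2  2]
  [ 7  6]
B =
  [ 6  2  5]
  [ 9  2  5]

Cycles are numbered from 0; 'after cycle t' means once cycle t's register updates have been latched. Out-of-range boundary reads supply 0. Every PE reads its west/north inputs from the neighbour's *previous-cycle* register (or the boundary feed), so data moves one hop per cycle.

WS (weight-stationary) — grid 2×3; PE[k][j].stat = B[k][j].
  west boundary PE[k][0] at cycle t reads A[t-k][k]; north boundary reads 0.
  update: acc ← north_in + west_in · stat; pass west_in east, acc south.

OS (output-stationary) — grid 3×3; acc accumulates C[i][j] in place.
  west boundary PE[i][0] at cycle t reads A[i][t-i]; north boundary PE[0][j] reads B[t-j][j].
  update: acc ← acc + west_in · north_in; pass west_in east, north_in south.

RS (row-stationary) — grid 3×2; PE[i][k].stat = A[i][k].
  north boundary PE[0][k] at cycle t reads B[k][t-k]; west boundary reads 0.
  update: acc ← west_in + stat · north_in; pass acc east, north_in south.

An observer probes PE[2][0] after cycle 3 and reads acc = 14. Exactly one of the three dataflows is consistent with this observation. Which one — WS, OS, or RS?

dataflow = RS

WS (2×3): PE[2][0] does not exist.
OS (3×3 grid), PE[2][0]:
  t=0 PE[2][0]: acc=0 h=0 v=0
  t=1 PE[2][0]: acc=0 h=0 v=0
  t=2 PE[2][0]: acc=42 h=7 v=6
  t=3 PE[2][0]: acc=96 h=6 v=9
RS (3×2 grid), PE[2][0]:
  t=0 PE[2][0]: acc=0 h=0 v=0
  t=1 PE[2][0]: acc=0 h=0 v=0
  t=2 PE[2][0]: acc=42 h=42 v=6
  t=3 PE[2][0]: acc=14 h=14 v=2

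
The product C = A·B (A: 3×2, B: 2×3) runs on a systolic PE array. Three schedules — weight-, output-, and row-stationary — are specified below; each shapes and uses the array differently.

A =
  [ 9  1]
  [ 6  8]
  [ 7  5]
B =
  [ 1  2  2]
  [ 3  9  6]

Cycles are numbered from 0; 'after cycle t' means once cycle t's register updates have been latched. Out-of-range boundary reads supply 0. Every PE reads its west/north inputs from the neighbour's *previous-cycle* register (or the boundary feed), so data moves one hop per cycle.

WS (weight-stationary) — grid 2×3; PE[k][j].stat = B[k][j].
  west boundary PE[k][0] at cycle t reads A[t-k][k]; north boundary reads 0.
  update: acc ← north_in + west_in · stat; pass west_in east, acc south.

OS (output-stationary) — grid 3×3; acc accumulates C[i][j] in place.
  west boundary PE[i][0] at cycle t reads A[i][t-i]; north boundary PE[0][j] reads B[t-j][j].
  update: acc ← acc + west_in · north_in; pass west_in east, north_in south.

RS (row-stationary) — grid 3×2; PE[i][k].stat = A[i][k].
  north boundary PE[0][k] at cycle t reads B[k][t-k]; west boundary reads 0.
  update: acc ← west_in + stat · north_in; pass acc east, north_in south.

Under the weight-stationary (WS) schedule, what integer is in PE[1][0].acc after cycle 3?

PE[1][0].acc = 22

Tracing WS — 2×3 array, target PE[1][0]:
  after 0 — PE[0][0] acc=9, pass-E 9, pass-S 9
  after 0 — PE[1][0] acc=0, pass-E 0, pass-S 0
  after 1 — PE[0][0] acc=6, pass-E 6, pass-S 6
  after 1 — PE[1][0] acc=12, pass-E 1, pass-S 12
  after 2 — PE[0][0] acc=7, pass-E 7, pass-S 7
  after 2 — PE[1][0] acc=30, pass-E 8, pass-S 30
  after 3 — PE[0][0] acc=0, pass-E 0, pass-S 0
  after 3 — PE[1][0] acc=22, pass-E 5, pass-S 22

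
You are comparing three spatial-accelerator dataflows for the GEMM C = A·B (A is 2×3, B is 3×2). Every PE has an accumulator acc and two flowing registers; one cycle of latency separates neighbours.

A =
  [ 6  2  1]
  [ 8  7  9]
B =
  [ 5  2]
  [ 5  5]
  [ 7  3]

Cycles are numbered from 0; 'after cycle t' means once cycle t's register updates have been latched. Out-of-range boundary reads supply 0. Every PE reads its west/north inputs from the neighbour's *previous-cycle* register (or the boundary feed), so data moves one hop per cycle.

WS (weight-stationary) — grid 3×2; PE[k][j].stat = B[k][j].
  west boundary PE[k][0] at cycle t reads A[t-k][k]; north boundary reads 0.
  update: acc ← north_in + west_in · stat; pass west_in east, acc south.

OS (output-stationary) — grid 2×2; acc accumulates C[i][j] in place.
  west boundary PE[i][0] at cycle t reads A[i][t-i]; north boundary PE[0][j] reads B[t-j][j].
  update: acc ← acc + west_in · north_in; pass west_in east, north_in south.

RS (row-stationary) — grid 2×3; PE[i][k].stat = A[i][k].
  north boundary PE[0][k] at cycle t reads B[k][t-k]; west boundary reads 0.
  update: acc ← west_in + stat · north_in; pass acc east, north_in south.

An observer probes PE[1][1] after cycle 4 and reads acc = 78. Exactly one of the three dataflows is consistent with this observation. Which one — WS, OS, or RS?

dataflow = OS

Under WS (3×2), PE[1][1]:
  @0  [1,1]  acc 0  |  →0  ↓0
  @1  [1,1]  acc 0  |  →0  ↓0
  @2  [1,1]  acc 22  |  →2  ↓22
  @3  [1,1]  acc 51  |  →7  ↓51
  @4  [1,1]  acc 0  |  →0  ↓0
Under OS (2×2), PE[1][1]:
  @0  [1,1]  acc 0  |  →0  ↓0
  @1  [1,1]  acc 0  |  →0  ↓0
  @2  [1,1]  acc 16  |  →8  ↓2
  @3  [1,1]  acc 51  |  →7  ↓5
  @4  [1,1]  acc 78  |  →9  ↓3
Under RS (2×3), PE[1][1]:
  @0  [1,1]  acc 0  |  →0  ↓0
  @1  [1,1]  acc 0  |  →0  ↓0
  @2  [1,1]  acc 75  |  →75  ↓5
  @3  [1,1]  acc 51  |  →51  ↓5
  @4  [1,1]  acc 0  |  →0  ↓0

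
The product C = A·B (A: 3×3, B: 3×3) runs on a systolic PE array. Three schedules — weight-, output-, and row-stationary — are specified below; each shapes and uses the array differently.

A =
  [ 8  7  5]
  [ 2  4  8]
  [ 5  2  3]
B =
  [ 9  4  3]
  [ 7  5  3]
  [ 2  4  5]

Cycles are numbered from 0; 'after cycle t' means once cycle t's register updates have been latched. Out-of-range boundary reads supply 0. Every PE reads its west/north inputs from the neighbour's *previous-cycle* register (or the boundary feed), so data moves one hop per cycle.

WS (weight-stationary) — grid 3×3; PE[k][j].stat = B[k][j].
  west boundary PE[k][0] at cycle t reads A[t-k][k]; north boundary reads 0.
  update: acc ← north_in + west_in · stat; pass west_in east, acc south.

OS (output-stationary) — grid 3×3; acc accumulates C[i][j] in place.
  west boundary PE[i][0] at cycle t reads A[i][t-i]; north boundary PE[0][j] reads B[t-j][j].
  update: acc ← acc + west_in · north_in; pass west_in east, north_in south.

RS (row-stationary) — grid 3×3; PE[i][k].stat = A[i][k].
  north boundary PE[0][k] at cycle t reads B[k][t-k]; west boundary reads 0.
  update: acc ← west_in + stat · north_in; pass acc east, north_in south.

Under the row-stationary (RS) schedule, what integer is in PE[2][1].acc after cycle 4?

RS (3×3). Following PE[2][1] plus its west/north inputs:
  after 0 — PE[1][1] acc=0, pass-E 0, pass-S 0
  after 0 — PE[2][0] acc=0, pass-E 0, pass-S 0
  after 0 — PE[2][1] acc=0, pass-E 0, pass-S 0
  after 1 — PE[1][1] acc=0, pass-E 0, pass-S 0
  after 1 — PE[2][0] acc=0, pass-E 0, pass-S 0
  after 1 — PE[2][1] acc=0, pass-E 0, pass-S 0
  after 2 — PE[1][1] acc=46, pass-E 46, pass-S 7
  after 2 — PE[2][0] acc=45, pass-E 45, pass-S 9
  after 2 — PE[2][1] acc=0, pass-E 0, pass-S 0
  after 3 — PE[1][1] acc=28, pass-E 28, pass-S 5
  after 3 — PE[2][0] acc=20, pass-E 20, pass-S 4
  after 3 — PE[2][1] acc=59, pass-E 59, pass-S 7
  after 4 — PE[1][1] acc=18, pass-E 18, pass-S 3
  after 4 — PE[2][0] acc=15, pass-E 15, pass-S 3
  after 4 — PE[2][1] acc=30, pass-E 30, pass-S 5

PE[2][1].acc = 30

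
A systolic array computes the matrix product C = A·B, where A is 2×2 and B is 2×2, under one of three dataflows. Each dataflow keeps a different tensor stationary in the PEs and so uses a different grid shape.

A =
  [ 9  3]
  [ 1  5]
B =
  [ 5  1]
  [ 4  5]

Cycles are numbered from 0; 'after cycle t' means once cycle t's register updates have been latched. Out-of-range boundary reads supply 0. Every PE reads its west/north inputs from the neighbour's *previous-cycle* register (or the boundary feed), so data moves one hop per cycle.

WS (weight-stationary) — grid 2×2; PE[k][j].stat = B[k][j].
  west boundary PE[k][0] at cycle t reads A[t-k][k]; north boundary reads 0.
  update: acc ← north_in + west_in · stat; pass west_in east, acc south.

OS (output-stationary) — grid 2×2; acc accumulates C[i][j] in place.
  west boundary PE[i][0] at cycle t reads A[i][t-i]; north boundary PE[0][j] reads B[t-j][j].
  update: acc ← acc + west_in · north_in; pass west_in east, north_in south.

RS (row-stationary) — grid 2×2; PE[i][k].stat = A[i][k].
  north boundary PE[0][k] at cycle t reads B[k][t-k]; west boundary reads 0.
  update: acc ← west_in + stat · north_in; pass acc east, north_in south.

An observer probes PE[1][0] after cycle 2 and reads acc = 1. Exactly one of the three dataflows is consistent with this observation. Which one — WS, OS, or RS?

dataflow = RS

WS [2×2] PE[1][0] across cycles:
  [0] (1,0) acc=0 (h:0 v:0)
  [1] (1,0) acc=57 (h:3 v:57)
  [2] (1,0) acc=25 (h:5 v:25)
OS [2×2] PE[1][0] across cycles:
  [0] (1,0) acc=0 (h:0 v:0)
  [1] (1,0) acc=5 (h:1 v:5)
  [2] (1,0) acc=25 (h:5 v:4)
RS [2×2] PE[1][0] across cycles:
  [0] (1,0) acc=0 (h:0 v:0)
  [1] (1,0) acc=5 (h:5 v:5)
  [2] (1,0) acc=1 (h:1 v:1)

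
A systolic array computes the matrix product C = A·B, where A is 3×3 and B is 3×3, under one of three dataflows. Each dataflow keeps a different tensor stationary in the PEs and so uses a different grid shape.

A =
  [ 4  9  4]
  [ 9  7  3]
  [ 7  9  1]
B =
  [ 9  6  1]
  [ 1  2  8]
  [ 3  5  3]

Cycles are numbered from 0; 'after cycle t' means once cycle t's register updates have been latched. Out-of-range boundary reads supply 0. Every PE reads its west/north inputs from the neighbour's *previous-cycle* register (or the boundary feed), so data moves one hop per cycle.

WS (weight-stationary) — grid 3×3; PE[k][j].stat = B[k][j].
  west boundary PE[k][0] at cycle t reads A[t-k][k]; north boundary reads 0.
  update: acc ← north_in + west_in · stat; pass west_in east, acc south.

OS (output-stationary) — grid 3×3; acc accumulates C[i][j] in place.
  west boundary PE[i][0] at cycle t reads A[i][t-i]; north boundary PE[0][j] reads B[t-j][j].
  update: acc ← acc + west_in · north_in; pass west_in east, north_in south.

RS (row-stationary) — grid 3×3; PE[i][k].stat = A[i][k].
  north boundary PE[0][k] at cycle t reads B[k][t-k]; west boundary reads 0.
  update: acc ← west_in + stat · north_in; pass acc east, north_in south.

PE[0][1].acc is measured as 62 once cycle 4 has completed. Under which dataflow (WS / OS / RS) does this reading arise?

dataflow = OS

Under WS (3×3), PE[0][1]:
  @0  [0,1]  acc 0  |  →0  ↓0
  @1  [0,1]  acc 24  |  →4  ↓24
  @2  [0,1]  acc 54  |  →9  ↓54
  @3  [0,1]  acc 42  |  →7  ↓42
  @4  [0,1]  acc 0  |  →0  ↓0
Under OS (3×3), PE[0][1]:
  @0  [0,1]  acc 0  |  →0  ↓0
  @1  [0,1]  acc 24  |  →4  ↓6
  @2  [0,1]  acc 42  |  →9  ↓2
  @3  [0,1]  acc 62  |  →4  ↓5
  @4  [0,1]  acc 62  |  →0  ↓0
Under RS (3×3), PE[0][1]:
  @0  [0,1]  acc 0  |  →0  ↓0
  @1  [0,1]  acc 45  |  →45  ↓1
  @2  [0,1]  acc 42  |  →42  ↓2
  @3  [0,1]  acc 76  |  →76  ↓8
  @4  [0,1]  acc 0  |  →0  ↓0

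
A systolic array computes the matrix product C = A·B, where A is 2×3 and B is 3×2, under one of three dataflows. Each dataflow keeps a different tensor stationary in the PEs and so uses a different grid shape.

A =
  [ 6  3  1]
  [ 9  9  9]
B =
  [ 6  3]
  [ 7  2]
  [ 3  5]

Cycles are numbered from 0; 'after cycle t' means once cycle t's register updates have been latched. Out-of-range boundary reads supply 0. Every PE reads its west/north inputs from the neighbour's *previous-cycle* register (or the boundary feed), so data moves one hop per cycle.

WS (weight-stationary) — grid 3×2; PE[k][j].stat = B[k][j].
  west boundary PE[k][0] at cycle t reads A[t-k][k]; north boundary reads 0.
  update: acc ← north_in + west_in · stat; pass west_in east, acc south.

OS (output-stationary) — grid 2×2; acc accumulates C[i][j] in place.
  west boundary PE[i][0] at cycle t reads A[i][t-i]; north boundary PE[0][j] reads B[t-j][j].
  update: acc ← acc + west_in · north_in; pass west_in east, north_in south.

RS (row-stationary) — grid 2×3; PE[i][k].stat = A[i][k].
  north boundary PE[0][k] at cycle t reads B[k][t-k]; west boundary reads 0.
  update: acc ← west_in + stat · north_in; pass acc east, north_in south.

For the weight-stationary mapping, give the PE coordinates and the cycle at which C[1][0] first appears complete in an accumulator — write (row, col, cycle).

(row, col, cycle) = (2, 0, 3)

Under WS, C[1][0] lands at PE[2][0]:
  [0] (2,0) acc=0 (h:0 v:0)
  [1] (2,0) acc=0 (h:0 v:0)
  [2] (2,0) acc=60 (h:1 v:60)
  [3] (2,0) acc=144 (h:9 v:144)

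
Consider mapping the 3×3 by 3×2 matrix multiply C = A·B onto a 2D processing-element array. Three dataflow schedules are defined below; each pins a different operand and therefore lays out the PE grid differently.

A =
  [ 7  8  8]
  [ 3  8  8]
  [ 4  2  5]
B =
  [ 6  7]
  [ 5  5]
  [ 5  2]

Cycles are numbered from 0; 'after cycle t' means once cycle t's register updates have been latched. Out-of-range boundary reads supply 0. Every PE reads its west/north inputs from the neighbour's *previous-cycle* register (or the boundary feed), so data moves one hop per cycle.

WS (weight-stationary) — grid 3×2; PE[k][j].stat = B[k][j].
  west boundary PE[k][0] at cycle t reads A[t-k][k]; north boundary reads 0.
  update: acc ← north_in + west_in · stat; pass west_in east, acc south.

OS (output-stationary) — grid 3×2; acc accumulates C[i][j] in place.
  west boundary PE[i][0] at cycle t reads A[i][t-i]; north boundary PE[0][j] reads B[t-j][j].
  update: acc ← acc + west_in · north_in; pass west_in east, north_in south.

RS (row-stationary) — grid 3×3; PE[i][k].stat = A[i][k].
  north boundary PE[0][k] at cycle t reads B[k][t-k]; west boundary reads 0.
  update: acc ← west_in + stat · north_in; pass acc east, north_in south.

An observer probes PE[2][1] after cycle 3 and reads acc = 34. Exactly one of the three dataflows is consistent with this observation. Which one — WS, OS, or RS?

dataflow = RS

WS [3×2] PE[2][1] across cycles:
  c0 r2c1: 0 / 0 / 0
  c1 r2c1: 0 / 0 / 0
  c2 r2c1: 0 / 0 / 0
  c3 r2c1: 105 / 8 / 105
OS [3×2] PE[2][1] across cycles:
  c0 r2c1: 0 / 0 / 0
  c1 r2c1: 0 / 0 / 0
  c2 r2c1: 0 / 0 / 0
  c3 r2c1: 28 / 4 / 7
RS [3×3] PE[2][1] across cycles:
  c0 r2c1: 0 / 0 / 0
  c1 r2c1: 0 / 0 / 0
  c2 r2c1: 0 / 0 / 0
  c3 r2c1: 34 / 34 / 5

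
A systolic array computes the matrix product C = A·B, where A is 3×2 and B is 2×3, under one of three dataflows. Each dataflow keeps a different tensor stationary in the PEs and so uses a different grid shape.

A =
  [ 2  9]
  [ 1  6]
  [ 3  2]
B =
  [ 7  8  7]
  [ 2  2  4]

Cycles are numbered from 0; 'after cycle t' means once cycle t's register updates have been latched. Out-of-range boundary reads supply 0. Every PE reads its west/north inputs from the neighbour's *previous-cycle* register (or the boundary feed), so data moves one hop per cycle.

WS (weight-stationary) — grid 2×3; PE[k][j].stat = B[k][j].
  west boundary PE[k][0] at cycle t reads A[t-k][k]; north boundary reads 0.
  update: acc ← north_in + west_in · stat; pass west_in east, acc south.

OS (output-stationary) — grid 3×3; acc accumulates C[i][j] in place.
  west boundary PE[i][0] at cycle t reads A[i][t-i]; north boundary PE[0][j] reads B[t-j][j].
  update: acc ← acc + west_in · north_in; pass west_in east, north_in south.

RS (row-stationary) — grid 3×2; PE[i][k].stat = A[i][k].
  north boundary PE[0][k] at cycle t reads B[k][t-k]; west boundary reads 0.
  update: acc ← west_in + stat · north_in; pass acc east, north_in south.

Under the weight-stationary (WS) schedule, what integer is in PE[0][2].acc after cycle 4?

Tracing WS — 2×3 array, target PE[0][2]:
  0: (0,1).acc=0  regs=<0,0>
  0: (0,2).acc=0  regs=<0,0>
  1: (0,1).acc=16  regs=<2,16>
  1: (0,2).acc=0  regs=<0,0>
  2: (0,1).acc=8  regs=<1,8>
  2: (0,2).acc=14  regs=<2,14>
  3: (0,1).acc=24  regs=<3,24>
  3: (0,2).acc=7  regs=<1,7>
  4: (0,1).acc=0  regs=<0,0>
  4: (0,2).acc=21  regs=<3,21>

PE[0][2].acc = 21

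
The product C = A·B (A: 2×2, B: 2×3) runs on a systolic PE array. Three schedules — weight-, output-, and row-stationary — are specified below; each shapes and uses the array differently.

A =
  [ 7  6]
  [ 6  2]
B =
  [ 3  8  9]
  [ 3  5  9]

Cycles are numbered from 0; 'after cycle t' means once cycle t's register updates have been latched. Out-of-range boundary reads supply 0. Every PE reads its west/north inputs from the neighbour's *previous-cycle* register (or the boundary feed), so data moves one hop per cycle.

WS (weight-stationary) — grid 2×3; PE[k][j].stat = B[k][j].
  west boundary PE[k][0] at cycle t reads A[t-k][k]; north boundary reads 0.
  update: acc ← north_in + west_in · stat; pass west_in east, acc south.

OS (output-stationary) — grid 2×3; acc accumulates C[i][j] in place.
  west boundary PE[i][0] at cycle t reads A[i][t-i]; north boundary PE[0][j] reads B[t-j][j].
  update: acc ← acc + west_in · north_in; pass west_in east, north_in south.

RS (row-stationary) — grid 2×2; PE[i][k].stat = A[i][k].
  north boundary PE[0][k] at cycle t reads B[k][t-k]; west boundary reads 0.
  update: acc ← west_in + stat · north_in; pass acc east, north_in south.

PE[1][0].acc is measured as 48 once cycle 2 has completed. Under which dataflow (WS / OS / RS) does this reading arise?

— WS: 2×3; PE[1][0] trace:
  step 0 · PE1,0: acc=0; fwd→0 fwd↓0
  step 1 · PE1,0: acc=39; fwd→6 fwd↓39
  step 2 · PE1,0: acc=24; fwd→2 fwd↓24
— OS: 2×3; PE[1][0] trace:
  step 0 · PE1,0: acc=0; fwd→0 fwd↓0
  step 1 · PE1,0: acc=18; fwd→6 fwd↓3
  step 2 · PE1,0: acc=24; fwd→2 fwd↓3
— RS: 2×2; PE[1][0] trace:
  step 0 · PE1,0: acc=0; fwd→0 fwd↓0
  step 1 · PE1,0: acc=18; fwd→18 fwd↓3
  step 2 · PE1,0: acc=48; fwd→48 fwd↓8

dataflow = RS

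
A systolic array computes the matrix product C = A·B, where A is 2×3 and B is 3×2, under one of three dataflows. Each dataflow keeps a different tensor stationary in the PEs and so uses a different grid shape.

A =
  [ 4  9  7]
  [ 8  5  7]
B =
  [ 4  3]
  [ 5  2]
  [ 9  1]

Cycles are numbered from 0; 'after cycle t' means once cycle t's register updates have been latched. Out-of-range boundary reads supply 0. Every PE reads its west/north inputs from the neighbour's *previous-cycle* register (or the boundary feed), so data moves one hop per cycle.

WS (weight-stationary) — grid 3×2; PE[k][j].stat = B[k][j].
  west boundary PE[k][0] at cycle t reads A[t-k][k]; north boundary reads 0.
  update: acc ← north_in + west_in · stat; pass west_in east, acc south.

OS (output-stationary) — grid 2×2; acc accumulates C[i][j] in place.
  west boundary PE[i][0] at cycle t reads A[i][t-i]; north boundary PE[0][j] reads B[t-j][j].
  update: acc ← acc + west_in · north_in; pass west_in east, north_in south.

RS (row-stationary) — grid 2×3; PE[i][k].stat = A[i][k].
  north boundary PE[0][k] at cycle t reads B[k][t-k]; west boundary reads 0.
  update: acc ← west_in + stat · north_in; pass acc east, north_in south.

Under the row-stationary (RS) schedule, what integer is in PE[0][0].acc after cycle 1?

RS on a 2×3 grid — tracing PE[0][0] and its feeders:
  after 0 — PE[0][0] acc=16, pass-E 16, pass-S 4
  after 1 — PE[0][0] acc=12, pass-E 12, pass-S 3

PE[0][0].acc = 12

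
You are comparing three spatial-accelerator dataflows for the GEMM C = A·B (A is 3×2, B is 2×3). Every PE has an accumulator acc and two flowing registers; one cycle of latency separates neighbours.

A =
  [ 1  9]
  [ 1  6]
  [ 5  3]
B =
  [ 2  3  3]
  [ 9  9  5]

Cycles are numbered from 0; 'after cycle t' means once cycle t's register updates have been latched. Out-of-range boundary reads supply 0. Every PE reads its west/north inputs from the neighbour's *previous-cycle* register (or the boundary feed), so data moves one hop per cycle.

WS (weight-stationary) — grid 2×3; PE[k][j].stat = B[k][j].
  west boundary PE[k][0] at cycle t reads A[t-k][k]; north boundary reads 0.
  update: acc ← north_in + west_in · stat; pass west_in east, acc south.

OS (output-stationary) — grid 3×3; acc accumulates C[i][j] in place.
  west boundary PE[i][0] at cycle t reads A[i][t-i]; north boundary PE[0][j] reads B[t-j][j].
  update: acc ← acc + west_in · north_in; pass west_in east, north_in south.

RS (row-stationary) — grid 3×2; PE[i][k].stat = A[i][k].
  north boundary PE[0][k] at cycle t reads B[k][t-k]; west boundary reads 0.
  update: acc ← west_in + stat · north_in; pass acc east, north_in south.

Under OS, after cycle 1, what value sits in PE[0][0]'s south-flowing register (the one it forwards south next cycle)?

Tracing OS — 3×3 array, target PE[0][0]:
  after 0 — PE[0][0] acc=2, pass-E 1, pass-S 2
  after 1 — PE[0][0] acc=83, pass-E 9, pass-S 9

register = 9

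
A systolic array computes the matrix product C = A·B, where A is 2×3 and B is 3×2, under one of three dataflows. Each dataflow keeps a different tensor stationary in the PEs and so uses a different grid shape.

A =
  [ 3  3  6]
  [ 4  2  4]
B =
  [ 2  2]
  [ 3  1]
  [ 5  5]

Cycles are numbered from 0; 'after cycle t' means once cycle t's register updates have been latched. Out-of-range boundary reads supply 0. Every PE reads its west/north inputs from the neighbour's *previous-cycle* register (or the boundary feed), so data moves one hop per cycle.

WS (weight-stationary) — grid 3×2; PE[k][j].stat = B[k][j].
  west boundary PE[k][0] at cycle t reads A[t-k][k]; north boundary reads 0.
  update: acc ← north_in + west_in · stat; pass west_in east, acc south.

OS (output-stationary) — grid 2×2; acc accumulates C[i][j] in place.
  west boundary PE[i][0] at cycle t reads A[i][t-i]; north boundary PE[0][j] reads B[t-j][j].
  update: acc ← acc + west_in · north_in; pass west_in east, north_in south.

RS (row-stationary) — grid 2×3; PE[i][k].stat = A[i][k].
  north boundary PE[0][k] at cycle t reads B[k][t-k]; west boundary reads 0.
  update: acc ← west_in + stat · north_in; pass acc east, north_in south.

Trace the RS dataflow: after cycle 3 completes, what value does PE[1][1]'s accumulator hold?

RS 2×3: PE[1][1] cycle-by-cycle (with neighbour feeds):
  t=0 PE[0][1]: acc=0 h=0 v=0
  t=0 PE[1][0]: acc=0 h=0 v=0
  t=0 PE[1][1]: acc=0 h=0 v=0
  t=1 PE[0][1]: acc=15 h=15 v=3
  t=1 PE[1][0]: acc=8 h=8 v=2
  t=1 PE[1][1]: acc=0 h=0 v=0
  t=2 PE[0][1]: acc=9 h=9 v=1
  t=2 PE[1][0]: acc=8 h=8 v=2
  t=2 PE[1][1]: acc=14 h=14 v=3
  t=3 PE[0][1]: acc=0 h=0 v=0
  t=3 PE[1][0]: acc=0 h=0 v=0
  t=3 PE[1][1]: acc=10 h=10 v=1

PE[1][1].acc = 10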